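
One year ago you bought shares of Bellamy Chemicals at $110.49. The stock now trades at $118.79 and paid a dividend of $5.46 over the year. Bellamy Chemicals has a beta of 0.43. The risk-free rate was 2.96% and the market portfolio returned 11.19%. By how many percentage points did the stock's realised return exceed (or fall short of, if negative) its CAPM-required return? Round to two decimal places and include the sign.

Realised HPR = (P1 + D1 − P0) / P0 = (118.79 + 5.46 − 110.49) / 110.49 = 13.76 / 110.49 = 12.4536%
MRP = 11.19% − 2.96% = 8.23%
CAPM required = R_f + β·MRP = 2.96% + 0.43 × 8.23% = 6.4989%
α = realised − required = 12.4536% − 6.4989% = +5.95%

+5.95%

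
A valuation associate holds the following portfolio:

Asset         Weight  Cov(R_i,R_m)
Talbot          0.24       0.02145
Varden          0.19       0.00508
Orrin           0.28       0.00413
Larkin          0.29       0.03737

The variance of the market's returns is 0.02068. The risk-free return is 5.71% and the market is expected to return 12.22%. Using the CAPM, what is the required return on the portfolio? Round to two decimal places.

11.41%

β_Talbot = 0.02145 / 0.02068 = 1.0372
β_Varden = 0.00508 / 0.02068 = 0.2456
β_Orrin = 0.00413 / 0.02068 = 0.1997
β_Larkin = 0.03737 / 0.02068 = 1.8071
β_P = Σ w_i β_i = 0.24×1.0372 + 0.19×0.2456 + 0.28×0.1997 + 0.29×1.8071 = 0.8756
MRP = 12.22% − 5.71% = 6.51%
E(R_P) = R_f + β_P × MRP = 5.71% + 0.8756 × 6.51% = 11.41%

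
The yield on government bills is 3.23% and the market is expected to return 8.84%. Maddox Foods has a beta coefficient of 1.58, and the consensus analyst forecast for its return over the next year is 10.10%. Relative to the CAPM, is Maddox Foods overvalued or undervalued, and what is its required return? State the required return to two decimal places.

Overvalued; required return 12.09%

MRP = 8.84% − 3.23% = 5.61%
Required return = R_f + β·MRP = 3.23% + 1.58 × 5.61% = 12.09%
Forecast 10.10% < required 12.09% → the stock plots below the SML → overvalued.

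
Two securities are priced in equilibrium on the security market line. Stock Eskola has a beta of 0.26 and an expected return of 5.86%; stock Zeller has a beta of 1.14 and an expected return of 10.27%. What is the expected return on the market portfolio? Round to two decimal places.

Both satisfy E(R) = R_f + β·MRP, so the slope of the SML is
MRP = (10.27% − 5.86%) / (1.14 − 0.26) = 4.41% / 0.88 = 5.0114%
R_f = E(R_Eskola) − β_Eskola·MRP = 5.86% − 0.26 × 5.0114% = 4.5570%
E(R_m) = R_f + MRP = 4.5570% + 5.0114% = 9.57%

9.57%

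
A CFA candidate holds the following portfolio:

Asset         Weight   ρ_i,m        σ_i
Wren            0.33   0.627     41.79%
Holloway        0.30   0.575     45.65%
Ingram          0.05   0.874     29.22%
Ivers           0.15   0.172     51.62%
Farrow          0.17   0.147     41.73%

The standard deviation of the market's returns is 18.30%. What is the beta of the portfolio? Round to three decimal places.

1.102

β_Wren = 0.627 × 41.79% / 18.30% = 1.4318
β_Holloway = 0.575 × 45.65% / 18.30% = 1.4344
β_Ingram = 0.874 × 29.22% / 18.30% = 1.3955
β_Ivers = 0.172 × 51.62% / 18.30% = 0.4852
β_Farrow = 0.147 × 41.73% / 18.30% = 0.3352
β_P = Σ w_i β_i = 0.33×1.4318 + 0.30×1.4344 + 0.05×1.3955 + 0.15×0.4852 + 0.17×0.3352 = 1.1024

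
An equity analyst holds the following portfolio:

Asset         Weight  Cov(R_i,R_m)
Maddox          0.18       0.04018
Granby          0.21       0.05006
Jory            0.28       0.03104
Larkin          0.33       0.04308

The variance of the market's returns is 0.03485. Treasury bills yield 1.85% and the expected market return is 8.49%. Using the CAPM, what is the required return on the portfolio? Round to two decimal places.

9.60%

β_Maddox = 0.04018 / 0.03485 = 1.1529
β_Granby = 0.05006 / 0.03485 = 1.4364
β_Jory = 0.03104 / 0.03485 = 0.8907
β_Larkin = 0.04308 / 0.03485 = 1.2362
β_P = Σ w_i β_i = 0.18×1.1529 + 0.21×1.4364 + 0.28×0.8907 + 0.33×1.2362 = 1.1665
MRP = 8.49% − 1.85% = 6.64%
E(R_P) = R_f + β_P × MRP = 1.85% + 1.1665 × 6.64% = 9.60%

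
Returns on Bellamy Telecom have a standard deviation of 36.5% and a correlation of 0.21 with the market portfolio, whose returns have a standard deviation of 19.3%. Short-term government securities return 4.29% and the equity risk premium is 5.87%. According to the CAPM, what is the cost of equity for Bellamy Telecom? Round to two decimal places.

6.62%

β = ρ × σ_i / σ_m = 0.21 × 36.5% / 19.3% = 0.3972
E(R) = 4.29% + 0.3972 × 5.87% = 6.62%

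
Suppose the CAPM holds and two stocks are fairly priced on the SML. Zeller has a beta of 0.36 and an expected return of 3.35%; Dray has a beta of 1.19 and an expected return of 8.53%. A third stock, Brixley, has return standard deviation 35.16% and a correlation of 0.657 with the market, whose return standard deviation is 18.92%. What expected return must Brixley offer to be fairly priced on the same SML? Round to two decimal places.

MRP = (8.53% − 3.35%) / (1.19 − 0.36) = 6.2410%
R_f = 3.35% − 0.36 × 6.2410% = 1.1032%
β_Brixley = ρ·σ_i/σ_m = 0.657 × 35.16 / 18.92 = 1.2209
E(R_Brixley) = R_f + β × MRP = 1.1032% + 1.2209 × 6.2410% = 8.72%

8.72%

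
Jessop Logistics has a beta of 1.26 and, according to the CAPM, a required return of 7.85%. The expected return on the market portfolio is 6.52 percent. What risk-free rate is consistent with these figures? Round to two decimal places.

1.40%

E(R) = R_f + β(E(R_m) − R_f) = R_f(1 − β) + β·E(R_m)
7.85% = R_f × (1 − 1.26) + 1.26 × 6.52%
7.85% = R_f × -0.26 + 8.2152%
R_f = (7.85% − 8.2152%) / -0.26 = 1.40%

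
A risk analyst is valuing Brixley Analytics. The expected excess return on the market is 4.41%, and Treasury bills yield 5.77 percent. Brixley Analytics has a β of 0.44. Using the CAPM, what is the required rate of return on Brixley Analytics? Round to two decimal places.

E(R) = R_f + β × MRP = 5.77% + 0.44 × 4.41% = 7.71%

7.71%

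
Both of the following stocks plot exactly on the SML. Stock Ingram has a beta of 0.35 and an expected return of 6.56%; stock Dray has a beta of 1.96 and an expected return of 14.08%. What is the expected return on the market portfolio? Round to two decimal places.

9.60%

Both satisfy E(R) = R_f + β·MRP, so the slope of the SML is
MRP = (14.08% − 6.56%) / (1.96 − 0.35) = 7.52% / 1.61 = 4.6708%
R_f = E(R_Ingram) − β_Ingram·MRP = 6.56% − 0.35 × 4.6708% = 4.9252%
E(R_m) = R_f + MRP = 4.9252% + 4.6708% = 9.60%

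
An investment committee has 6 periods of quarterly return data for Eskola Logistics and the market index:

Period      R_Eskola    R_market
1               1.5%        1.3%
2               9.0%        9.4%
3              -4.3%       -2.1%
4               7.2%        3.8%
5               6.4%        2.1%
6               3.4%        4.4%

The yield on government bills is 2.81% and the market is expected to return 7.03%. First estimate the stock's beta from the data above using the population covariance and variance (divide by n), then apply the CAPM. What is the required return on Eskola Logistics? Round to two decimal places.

Mean R_i = (1.5 + 9.0 − 4.3 + 7.2 + 6.4 + 3.4) / 6 = 3.8667%
Mean R_m = (1.3 + 9.4 − 2.1 + 3.8 + 2.1 + 4.4) / 6 = 3.1500%
Σ(R_i − R̄_i)(R_m − R̄_m) = 78.2600  ⇒  Cov = 78.2600 / 6 = 13.0433
Σ(R_m − R̄_m)² = 73.1350  ⇒  Var(R_m) = 73.1350 / 6 = 12.1892
β = Cov / Var(R_m) = 13.0433 / 12.1892 = 1.0701
MRP = 7.03% − 2.81% = 4.22%
E(R) = R_f + β × MRP = 2.81% + 1.0701 × 4.22% = 7.33%

7.33%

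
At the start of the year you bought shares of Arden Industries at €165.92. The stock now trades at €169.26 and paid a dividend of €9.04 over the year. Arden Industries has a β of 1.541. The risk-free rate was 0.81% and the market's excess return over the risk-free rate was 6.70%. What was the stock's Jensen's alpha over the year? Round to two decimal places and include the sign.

Realised HPR = (P1 + D1 − P0) / P0 = (169.26 + 9.04 − 165.92) / 165.92 = 12.38 / 165.92 = 7.4614%
CAPM required = R_f + β·MRP = 0.81% + 1.541 × 6.70% = 11.13470%
α = realised − required = 7.4614% − 11.13470% = -3.67%

-3.67%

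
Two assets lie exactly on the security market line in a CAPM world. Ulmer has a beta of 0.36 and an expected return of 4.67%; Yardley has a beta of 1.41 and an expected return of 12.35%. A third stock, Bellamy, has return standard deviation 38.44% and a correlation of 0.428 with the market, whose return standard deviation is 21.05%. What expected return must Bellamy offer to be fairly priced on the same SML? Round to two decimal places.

7.75%

MRP = (12.35% − 4.67%) / (1.41 − 0.36) = 7.3143%
R_f = 4.67% − 0.36 × 7.3143% = 2.0369%
β_Bellamy = ρ·σ_i/σ_m = 0.428 × 38.44 / 21.05 = 0.7816
E(R_Bellamy) = R_f + β × MRP = 2.0369% + 0.7816 × 7.3143% = 7.75%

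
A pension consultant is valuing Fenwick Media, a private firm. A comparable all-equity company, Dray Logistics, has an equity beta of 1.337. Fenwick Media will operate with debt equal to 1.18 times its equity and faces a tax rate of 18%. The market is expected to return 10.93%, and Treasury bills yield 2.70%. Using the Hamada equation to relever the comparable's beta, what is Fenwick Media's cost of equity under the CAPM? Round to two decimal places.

24.35%

β_L = β_U × [1 + (1 − t)(D/E)] = 1.337 × [1 + (1 − 0.18) × 1.18]
    = 1.337 × [1 + 0.82 × 1.18] = 1.337 × 1.9676 = 2.6307
MRP = 10.93% − 2.70% = 8.23%
E(R) = R_f + β_L × MRP = 2.70% + 2.6307 × 8.23% = 24.35%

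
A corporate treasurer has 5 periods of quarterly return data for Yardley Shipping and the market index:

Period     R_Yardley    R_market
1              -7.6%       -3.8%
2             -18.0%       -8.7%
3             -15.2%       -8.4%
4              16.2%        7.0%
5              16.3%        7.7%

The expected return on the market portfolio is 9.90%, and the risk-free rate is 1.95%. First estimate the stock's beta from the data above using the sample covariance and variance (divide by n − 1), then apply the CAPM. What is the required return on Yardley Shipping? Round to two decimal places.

Mean R_i = (-7.6 − 18.0 − 15.2 + 16.2 + 16.3) / 5 = -1.6600%
Mean R_m = (-3.8 − 8.7 − 8.4 + 7.0 + 7.7) / 5 = -1.2400%
Σ(R_i − R̄_i)(R_m − R̄_m) = 541.7780  ⇒  Cov = 541.7780 / 4 = 135.4445
Σ(R_m − R̄_m)² = 261.2920  ⇒  Var(R_m) = 261.2920 / 4 = 65.3230
β = Cov / Var(R_m) = 135.4445 / 65.3230 = 2.0735
MRP = 9.90% − 1.95% = 7.95%
E(R) = R_f + β × MRP = 1.95% + 2.0735 × 7.95% = 18.43%

18.43%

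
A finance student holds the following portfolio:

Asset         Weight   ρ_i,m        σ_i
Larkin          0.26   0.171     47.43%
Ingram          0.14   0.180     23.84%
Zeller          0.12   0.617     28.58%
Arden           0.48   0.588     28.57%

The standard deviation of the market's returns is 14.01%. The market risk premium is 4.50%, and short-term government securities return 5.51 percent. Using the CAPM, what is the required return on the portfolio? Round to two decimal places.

9.65%

β_Larkin = 0.171 × 47.43% / 14.01% = 0.5789
β_Ingram = 0.180 × 23.84% / 14.01% = 0.3063
β_Zeller = 0.617 × 28.58% / 14.01% = 1.2587
β_Arden = 0.588 × 28.57% / 14.01% = 1.1991
β_P = Σ w_i β_i = 0.26×0.5789 + 0.14×0.3063 + 0.12×1.2587 + 0.48×1.1991 = 0.9200
E(R_P) = R_f + β_P × MRP = 5.51% + 0.9200 × 4.50% = 9.65%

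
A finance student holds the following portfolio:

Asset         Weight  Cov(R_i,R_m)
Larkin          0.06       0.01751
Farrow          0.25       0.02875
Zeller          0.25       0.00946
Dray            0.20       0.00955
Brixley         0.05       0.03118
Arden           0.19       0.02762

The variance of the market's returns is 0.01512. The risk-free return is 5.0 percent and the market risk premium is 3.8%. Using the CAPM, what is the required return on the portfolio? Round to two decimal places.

β_Larkin = 0.01751 / 0.01512 = 1.1581
β_Farrow = 0.02875 / 0.01512 = 1.9015
β_Zeller = 0.00946 / 0.01512 = 0.6257
β_Dray = 0.00955 / 0.01512 = 0.6316
β_Brixley = 0.03118 / 0.01512 = 2.0622
β_Arden = 0.02762 / 0.01512 = 1.8267
β_P = Σ w_i β_i = 0.06×1.1581 + 0.25×1.9015 + 0.25×0.6257 + 0.20×0.6316 + 0.05×2.0622 + 0.19×1.8267 = 1.2778
E(R_P) = R_f + β_P × MRP = 5.0% + 1.2778 × 3.8% = 9.86%

9.86%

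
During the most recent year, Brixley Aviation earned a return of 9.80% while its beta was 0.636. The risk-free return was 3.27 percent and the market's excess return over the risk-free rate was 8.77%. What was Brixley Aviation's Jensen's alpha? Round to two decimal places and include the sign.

CAPM benchmark = R_f + β(R_m − R_f) = 3.27% + 0.636 × 8.77% = 8.84772%
α = actual − benchmark = 9.80% − 8.84772% = +0.95%

+0.95%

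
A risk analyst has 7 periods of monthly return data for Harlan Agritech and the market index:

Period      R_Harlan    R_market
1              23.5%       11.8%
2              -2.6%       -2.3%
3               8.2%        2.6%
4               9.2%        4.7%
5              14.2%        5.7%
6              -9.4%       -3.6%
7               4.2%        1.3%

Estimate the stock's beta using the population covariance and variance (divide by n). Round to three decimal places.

2.044

Mean R_i = (23.5 − 2.6 + 8.2 + 9.2 + 14.2 − 9.4 + 4.2) / 7 = 6.7571%
Mean R_m = (11.8 − 2.3 + 2.6 + 4.7 + 5.7 − 3.6 + 1.3) / 7 = 2.8857%
Σ(R_i − R̄_i)(R_m − R̄_m) = 331.5857  ⇒  Cov = 331.5857 / 7 = 47.3694
Σ(R_m − R̄_m)² = 162.2286  ⇒  Var(R_m) = 162.2286 / 7 = 23.1755
β = Cov / Var(R_m) = 47.3694 / 23.1755 = 2.0439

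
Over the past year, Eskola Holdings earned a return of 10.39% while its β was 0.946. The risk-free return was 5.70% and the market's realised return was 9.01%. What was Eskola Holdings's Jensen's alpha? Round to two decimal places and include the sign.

+1.56%

Market excess return = 9.01% − 5.70% = 3.31%
CAPM benchmark = R_f + β(R_m − R_f) = 5.70% + 0.946 × 3.31% = 8.83126%
α = actual − benchmark = 10.39% − 8.83126% = +1.56%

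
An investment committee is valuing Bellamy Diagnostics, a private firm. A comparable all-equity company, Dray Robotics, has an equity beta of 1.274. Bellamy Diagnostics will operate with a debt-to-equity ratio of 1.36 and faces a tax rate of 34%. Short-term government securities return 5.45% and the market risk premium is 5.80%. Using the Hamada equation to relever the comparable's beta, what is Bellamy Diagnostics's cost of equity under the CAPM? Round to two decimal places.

β_L = β_U × [1 + (1 − t)(D/E)] = 1.274 × [1 + (1 − 0.34) × 1.36]
    = 1.274 × [1 + 0.66 × 1.36] = 1.274 × 1.8976 = 2.4175
E(R) = R_f + β_L × MRP = 5.45% + 2.4175 × 5.80% = 19.47%

19.47%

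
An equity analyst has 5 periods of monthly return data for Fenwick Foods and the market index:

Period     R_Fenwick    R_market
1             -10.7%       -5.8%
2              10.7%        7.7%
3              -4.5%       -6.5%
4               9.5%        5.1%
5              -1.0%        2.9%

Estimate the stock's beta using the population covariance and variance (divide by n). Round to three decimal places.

1.294

Mean R_i = (-10.7 + 10.7 − 4.5 + 9.5 − 1.0) / 5 = 0.8000%
Mean R_m = (-5.8 + 7.7 − 6.5 + 5.1 + 2.9) / 5 = 0.6800%
Σ(R_i − R̄_i)(R_m − R̄_m) = 216.5300  ⇒  Cov = 216.5300 / 5 = 43.3060
Σ(R_m − R̄_m)² = 167.2880  ⇒  Var(R_m) = 167.2880 / 5 = 33.4576
β = Cov / Var(R_m) = 43.3060 / 33.4576 = 1.2944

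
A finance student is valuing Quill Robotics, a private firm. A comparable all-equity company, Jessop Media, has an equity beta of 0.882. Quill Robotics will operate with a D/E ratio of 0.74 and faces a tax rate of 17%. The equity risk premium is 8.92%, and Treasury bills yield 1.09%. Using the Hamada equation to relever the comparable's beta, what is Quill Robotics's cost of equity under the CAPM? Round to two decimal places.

13.79%

β_L = β_U × [1 + (1 − t)(D/E)] = 0.882 × [1 + (1 − 0.17) × 0.74]
    = 0.882 × [1 + 0.83 × 0.74] = 0.882 × 1.6142 = 1.4237
E(R) = R_f + β_L × MRP = 1.09% + 1.4237 × 8.92% = 13.79%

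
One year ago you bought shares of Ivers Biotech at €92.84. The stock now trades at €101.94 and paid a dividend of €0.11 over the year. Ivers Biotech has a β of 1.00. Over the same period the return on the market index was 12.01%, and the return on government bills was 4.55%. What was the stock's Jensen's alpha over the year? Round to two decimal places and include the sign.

Realised HPR = (P1 + D1 − P0) / P0 = (101.94 + 0.11 − 92.84) / 92.84 = 9.21 / 92.84 = 9.9203%
MRP = 12.01% − 4.55% = 7.46%
CAPM required = R_f + β·MRP = 4.55% + 1.00 × 7.46% = 12.0100%
α = realised − required = 9.9203% − 12.0100% = -2.09%

-2.09%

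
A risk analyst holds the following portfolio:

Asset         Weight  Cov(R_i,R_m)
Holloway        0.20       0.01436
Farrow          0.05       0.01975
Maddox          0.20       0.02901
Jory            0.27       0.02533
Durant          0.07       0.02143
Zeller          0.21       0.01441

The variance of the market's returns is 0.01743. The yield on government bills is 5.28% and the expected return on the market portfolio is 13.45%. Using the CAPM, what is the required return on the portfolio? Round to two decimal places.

β_Holloway = 0.01436 / 0.01743 = 0.8239
β_Farrow = 0.01975 / 0.01743 = 1.1331
β_Maddox = 0.02901 / 0.01743 = 1.6644
β_Jory = 0.02533 / 0.01743 = 1.4532
β_Durant = 0.02143 / 0.01743 = 1.2295
β_Zeller = 0.01441 / 0.01743 = 0.8267
β_P = Σ w_i β_i = 0.20×0.8239 + 0.05×1.1331 + 0.20×1.6644 + 0.27×1.4532 + 0.07×1.2295 + 0.21×0.8267 = 1.2064
MRP = 13.45% − 5.28% = 8.17%
E(R_P) = R_f + β_P × MRP = 5.28% + 1.2064 × 8.17% = 15.14%

15.14%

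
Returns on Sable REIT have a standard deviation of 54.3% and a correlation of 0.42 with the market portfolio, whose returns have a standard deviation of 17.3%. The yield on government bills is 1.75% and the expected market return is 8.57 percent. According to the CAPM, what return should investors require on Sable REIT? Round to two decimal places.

β = ρ × σ_i / σ_m = 0.42 × 54.3% / 17.3% = 1.3183
MRP = 8.57% − 1.75% = 6.82%
E(R) = 1.75% + 1.3183 × 6.82% = 10.74%

10.74%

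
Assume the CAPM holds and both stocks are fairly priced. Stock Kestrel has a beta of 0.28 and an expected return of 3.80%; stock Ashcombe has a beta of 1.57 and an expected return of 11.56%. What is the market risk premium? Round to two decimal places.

Both satisfy E(R) = R_f + β·MRP, so the slope of the SML is
MRP = (11.56% − 3.80%) / (1.57 − 0.28) = 7.76% / 1.29 = 6.0155%

6.02%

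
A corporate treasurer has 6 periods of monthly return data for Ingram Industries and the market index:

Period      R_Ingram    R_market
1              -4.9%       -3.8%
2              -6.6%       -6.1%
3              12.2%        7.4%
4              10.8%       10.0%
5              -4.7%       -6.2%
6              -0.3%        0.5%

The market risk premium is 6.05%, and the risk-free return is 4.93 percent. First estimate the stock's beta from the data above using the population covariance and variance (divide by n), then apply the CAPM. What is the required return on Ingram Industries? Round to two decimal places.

11.96%

Mean R_i = (-4.9 − 6.6 + 12.2 + 10.8 − 4.7 − 0.3) / 6 = 1.0833%
Mean R_m = (-3.8 − 6.1 + 7.4 + 10.0 − 6.2 + 0.5) / 6 = 0.3000%
Σ(R_i − R̄_i)(R_m − R̄_m) = 284.2000  ⇒  Cov = 284.2000 / 6 = 47.3667
Σ(R_m − R̄_m)² = 244.5600  ⇒  Var(R_m) = 244.5600 / 6 = 40.7600
β = Cov / Var(R_m) = 47.3667 / 40.7600 = 1.1621
E(R) = R_f + β × MRP = 4.93% + 1.1621 × 6.05% = 11.96%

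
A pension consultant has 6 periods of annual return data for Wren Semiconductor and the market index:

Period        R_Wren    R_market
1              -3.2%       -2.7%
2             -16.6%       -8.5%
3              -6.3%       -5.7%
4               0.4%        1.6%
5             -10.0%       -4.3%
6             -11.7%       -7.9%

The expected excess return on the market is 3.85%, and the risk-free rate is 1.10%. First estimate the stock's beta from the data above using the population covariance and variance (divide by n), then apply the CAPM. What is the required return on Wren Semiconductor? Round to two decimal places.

Mean R_i = (-3.2 − 16.6 − 6.3 + 0.4 − 10.0 − 11.7) / 6 = -7.9000%
Mean R_m = (-2.7 − 8.5 − 5.7 + 1.6 − 4.3 − 7.9) / 6 = -4.5833%
Σ(R_i − R̄_i)(R_m − R̄_m) = 104.4700  ⇒  Cov = 104.4700 / 6 = 17.4117
Σ(R_m − R̄_m)² = 69.4483  ⇒  Var(R_m) = 69.4483 / 6 = 11.5747
β = Cov / Var(R_m) = 17.4117 / 11.5747 = 1.5043
E(R) = R_f + β × MRP = 1.10% + 1.5043 × 3.85% = 6.89%

6.89%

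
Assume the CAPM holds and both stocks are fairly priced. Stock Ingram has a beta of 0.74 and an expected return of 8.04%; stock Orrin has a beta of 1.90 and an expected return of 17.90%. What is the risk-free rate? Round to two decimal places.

Both satisfy E(R) = R_f + β·MRP, so the slope of the SML is
MRP = (17.90% − 8.04%) / (1.90 − 0.74) = 9.86% / 1.16 = 8.5000%
R_f = E(R_Ingram) − β_Ingram·MRP = 8.04% − 0.74 × 8.5000% = 1.7500%

1.75%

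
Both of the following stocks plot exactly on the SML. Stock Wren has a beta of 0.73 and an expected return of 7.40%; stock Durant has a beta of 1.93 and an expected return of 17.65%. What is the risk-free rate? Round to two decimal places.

1.16%

Both satisfy E(R) = R_f + β·MRP, so the slope of the SML is
MRP = (17.65% − 7.40%) / (1.93 − 0.73) = 10.25% / 1.20 = 8.5417%
R_f = E(R_Wren) − β_Wren·MRP = 7.40% − 0.73 × 8.5417% = 1.1646%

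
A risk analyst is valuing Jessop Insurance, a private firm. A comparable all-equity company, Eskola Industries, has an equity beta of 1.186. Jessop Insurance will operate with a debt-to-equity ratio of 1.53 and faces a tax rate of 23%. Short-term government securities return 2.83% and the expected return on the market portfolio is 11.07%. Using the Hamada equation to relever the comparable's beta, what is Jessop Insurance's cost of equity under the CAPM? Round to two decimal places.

24.12%

β_L = β_U × [1 + (1 − t)(D/E)] = 1.186 × [1 + (1 − 0.23) × 1.53]
    = 1.186 × [1 + 0.77 × 1.53] = 1.186 × 2.1781 = 2.5832
MRP = 11.07% − 2.83% = 8.24%
E(R) = R_f + β_L × MRP = 2.83% + 2.5832 × 8.24% = 24.12%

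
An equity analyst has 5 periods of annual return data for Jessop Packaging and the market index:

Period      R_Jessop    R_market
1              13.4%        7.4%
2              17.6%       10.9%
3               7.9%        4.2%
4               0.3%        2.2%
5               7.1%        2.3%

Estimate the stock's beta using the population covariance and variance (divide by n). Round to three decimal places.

1.641

Mean R_i = (13.4 + 17.6 + 7.9 + 0.3 + 7.1) / 5 = 9.2600%
Mean R_m = (7.4 + 10.9 + 4.2 + 2.2 + 2.3) / 5 = 5.4000%
Σ(R_i − R̄_i)(R_m − R̄_m) = 91.1500  ⇒  Cov = 91.1500 / 5 = 18.2300
Σ(R_m − R̄_m)² = 55.5400  ⇒  Var(R_m) = 55.5400 / 5 = 11.1080
β = Cov / Var(R_m) = 18.2300 / 11.1080 = 1.6412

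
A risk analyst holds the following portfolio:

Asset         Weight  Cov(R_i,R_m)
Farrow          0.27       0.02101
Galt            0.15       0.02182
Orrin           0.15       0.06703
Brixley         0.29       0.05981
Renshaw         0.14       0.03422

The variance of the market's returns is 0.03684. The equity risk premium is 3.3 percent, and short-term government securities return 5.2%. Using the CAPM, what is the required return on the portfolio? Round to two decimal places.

8.88%

β_Farrow = 0.02101 / 0.03684 = 0.5703
β_Galt = 0.02182 / 0.03684 = 0.5923
β_Orrin = 0.06703 / 0.03684 = 1.8195
β_Brixley = 0.05981 / 0.03684 = 1.6235
β_Renshaw = 0.03422 / 0.03684 = 0.9289
β_P = Σ w_i β_i = 0.27×0.5703 + 0.15×0.5923 + 0.15×1.8195 + 0.29×1.6235 + 0.14×0.9289 = 1.1166
E(R_P) = R_f + β_P × MRP = 5.2% + 1.1166 × 3.3% = 8.88%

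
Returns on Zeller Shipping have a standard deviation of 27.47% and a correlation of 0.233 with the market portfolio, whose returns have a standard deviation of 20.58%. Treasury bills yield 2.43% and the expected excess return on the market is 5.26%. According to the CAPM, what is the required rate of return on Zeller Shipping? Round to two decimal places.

4.07%

β = ρ × σ_i / σ_m = 0.233 × 27.47% / 20.58% = 0.3110
E(R) = 2.43% + 0.3110 × 5.26% = 4.07%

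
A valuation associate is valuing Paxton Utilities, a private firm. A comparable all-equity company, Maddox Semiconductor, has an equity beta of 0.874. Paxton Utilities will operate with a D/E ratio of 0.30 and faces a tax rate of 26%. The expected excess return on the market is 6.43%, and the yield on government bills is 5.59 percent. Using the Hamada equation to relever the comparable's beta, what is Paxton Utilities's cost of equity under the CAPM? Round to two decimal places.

12.46%

β_L = β_U × [1 + (1 − t)(D/E)] = 0.874 × [1 + (1 − 0.26) × 0.30]
    = 0.874 × [1 + 0.74 × 0.30] = 0.874 × 1.2220 = 1.0680
E(R) = R_f + β_L × MRP = 5.59% + 1.0680 × 6.43% = 12.46%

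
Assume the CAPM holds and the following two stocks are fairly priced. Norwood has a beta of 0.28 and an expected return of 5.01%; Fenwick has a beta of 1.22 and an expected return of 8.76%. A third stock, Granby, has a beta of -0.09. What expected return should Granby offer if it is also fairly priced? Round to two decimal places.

3.53%

MRP (SML slope) = (8.76% − 5.01%) / (1.22 − 0.28) = 3.75% / 0.94 = 3.9894%
R_f (intercept) = 5.01% − 0.28 × 3.9894% = 3.8930%
E(R_Granby) = R_f + β × MRP = 3.8930% + -0.09 × 3.9894% = 3.53%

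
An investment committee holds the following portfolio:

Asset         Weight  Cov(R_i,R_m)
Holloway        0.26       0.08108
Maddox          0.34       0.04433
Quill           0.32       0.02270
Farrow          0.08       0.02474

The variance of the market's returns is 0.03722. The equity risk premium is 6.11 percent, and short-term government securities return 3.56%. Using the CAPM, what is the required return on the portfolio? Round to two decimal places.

11.01%

β_Holloway = 0.08108 / 0.03722 = 2.1784
β_Maddox = 0.04433 / 0.03722 = 1.1910
β_Quill = 0.02270 / 0.03722 = 0.6099
β_Farrow = 0.02474 / 0.03722 = 0.6647
β_P = Σ w_i β_i = 0.26×2.1784 + 0.34×1.1910 + 0.32×0.6099 + 0.08×0.6647 = 1.2197
E(R_P) = R_f + β_P × MRP = 3.56% + 1.2197 × 6.11% = 11.01%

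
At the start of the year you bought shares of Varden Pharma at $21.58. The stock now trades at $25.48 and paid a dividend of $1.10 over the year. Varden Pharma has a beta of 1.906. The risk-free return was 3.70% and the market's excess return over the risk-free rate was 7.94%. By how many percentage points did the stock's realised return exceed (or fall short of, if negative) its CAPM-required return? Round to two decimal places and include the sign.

+4.34%

Realised HPR = (P1 + D1 − P0) / P0 = (25.48 + 1.10 − 21.58) / 21.58 = 5.00 / 21.58 = 23.1696%
CAPM required = R_f + β·MRP = 3.70% + 1.906 × 7.94% = 18.83364%
α = realised − required = 23.1696% − 18.83364% = +4.34%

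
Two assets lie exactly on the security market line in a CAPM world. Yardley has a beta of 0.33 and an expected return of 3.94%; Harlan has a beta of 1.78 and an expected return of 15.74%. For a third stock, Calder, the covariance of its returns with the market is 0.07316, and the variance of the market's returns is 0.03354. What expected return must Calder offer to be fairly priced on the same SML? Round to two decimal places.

MRP = (15.74% − 3.94%) / (1.78 − 0.33) = 8.1379%
R_f = 3.94% − 0.33 × 8.1379% = 1.2545%
β_Calder = Cov / Var(R_m) = 0.07316 / 0.03354 = 2.1813
E(R_Calder) = R_f + β × MRP = 1.2545% + 2.1813 × 8.1379% = 19.01%

19.01%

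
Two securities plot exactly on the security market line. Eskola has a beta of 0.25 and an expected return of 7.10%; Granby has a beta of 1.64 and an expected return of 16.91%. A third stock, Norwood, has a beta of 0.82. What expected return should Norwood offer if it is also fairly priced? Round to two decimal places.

MRP (SML slope) = (16.91% − 7.10%) / (1.64 − 0.25) = 9.81% / 1.39 = 7.0576%
R_f (intercept) = 7.10% − 0.25 × 7.0576% = 5.3356%
E(R_Norwood) = R_f + β × MRP = 5.3356% + 0.82 × 7.0576% = 11.12%

11.12%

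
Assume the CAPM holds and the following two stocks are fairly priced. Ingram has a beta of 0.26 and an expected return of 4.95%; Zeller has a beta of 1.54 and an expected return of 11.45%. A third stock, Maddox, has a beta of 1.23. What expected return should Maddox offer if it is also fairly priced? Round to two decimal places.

MRP (SML slope) = (11.45% − 4.95%) / (1.54 − 0.26) = 6.50% / 1.28 = 5.0781%
R_f (intercept) = 4.95% − 0.26 × 5.0781% = 3.6297%
E(R_Maddox) = R_f + β × MRP = 3.6297% + 1.23 × 5.0781% = 9.88%

9.88%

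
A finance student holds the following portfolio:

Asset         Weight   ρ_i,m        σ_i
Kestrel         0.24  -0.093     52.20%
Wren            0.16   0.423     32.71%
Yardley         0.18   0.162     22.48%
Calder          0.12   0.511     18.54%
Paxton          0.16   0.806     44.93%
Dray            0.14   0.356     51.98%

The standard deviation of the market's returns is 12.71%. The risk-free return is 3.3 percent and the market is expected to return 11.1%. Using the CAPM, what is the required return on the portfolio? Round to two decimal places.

β_Kestrel = -0.093 × 52.20% / 12.71% = -0.3820
β_Wren = 0.423 × 32.71% / 12.71% = 1.0886
β_Yardley = 0.162 × 22.48% / 12.71% = 0.2865
β_Calder = 0.511 × 18.54% / 12.71% = 0.7454
β_Paxton = 0.806 × 44.93% / 12.71% = 2.8492
β_Dray = 0.356 × 51.98% / 12.71% = 1.4559
β_P = Σ w_i β_i = 0.24×-0.3820 + 0.16×1.0886 + 0.18×0.2865 + 0.12×0.7454 + 0.16×2.8492 + 0.14×1.4559 = 0.8832
MRP = 11.1% − 3.3% = 7.80%
E(R_P) = R_f + β_P × MRP = 3.3% + 0.8832 × 7.8% = 10.19%

10.19%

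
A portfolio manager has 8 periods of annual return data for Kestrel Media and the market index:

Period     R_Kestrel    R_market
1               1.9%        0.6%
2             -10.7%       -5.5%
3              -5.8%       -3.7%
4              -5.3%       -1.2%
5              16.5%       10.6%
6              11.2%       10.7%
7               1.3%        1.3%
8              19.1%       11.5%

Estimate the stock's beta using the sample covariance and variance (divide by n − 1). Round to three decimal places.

Mean R_i = (1.9 − 10.7 − 5.8 − 5.3 + 16.5 + 11.2 + 1.3 + 19.1) / 8 = 3.5250%
Mean R_m = (0.6 − 5.5 − 3.7 − 1.2 + 10.6 + 10.7 + 1.3 + 11.5) / 8 = 3.0375%
Σ(R_i − R̄_i)(R_m − R̄_m) = 518.2325  ⇒  Cov = 518.2325 / 7 = 74.0332
Σ(R_m − R̄_m)² = 332.7188  ⇒  Var(R_m) = 332.7188 / 7 = 47.5313
β = Cov / Var(R_m) = 74.0332 / 47.5313 = 1.5576

1.558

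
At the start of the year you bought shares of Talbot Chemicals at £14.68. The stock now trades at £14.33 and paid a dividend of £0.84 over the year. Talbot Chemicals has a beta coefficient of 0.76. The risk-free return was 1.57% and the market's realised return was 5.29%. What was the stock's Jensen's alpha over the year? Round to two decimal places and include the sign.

Realised HPR = (P1 + D1 − P0) / P0 = (14.33 + 0.84 − 14.68) / 14.68 = 0.49 / 14.68 = 3.3379%
MRP = 5.29% − 1.57% = 3.72%
CAPM required = R_f + β·MRP = 1.57% + 0.76 × 3.72% = 4.3972%
α = realised − required = 3.3379% − 4.3972% = -1.06%

-1.06%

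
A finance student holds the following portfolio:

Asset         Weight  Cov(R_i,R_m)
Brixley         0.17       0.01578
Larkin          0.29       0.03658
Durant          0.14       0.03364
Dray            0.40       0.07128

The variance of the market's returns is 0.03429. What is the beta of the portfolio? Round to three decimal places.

1.356

β_Brixley = 0.01578 / 0.03429 = 0.4602
β_Larkin = 0.03658 / 0.03429 = 1.0668
β_Durant = 0.03364 / 0.03429 = 0.9810
β_Dray = 0.07128 / 0.03429 = 2.0787
β_P = Σ w_i β_i = 0.17×0.4602 + 0.29×1.0668 + 0.14×0.9810 + 0.40×2.0787 = 1.3564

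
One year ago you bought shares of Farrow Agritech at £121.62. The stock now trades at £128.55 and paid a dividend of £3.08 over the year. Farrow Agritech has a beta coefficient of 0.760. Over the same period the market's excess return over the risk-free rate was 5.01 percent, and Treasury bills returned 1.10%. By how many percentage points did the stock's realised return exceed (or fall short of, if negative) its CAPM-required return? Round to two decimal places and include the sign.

+3.32%

Realised HPR = (P1 + D1 − P0) / P0 = (128.55 + 3.08 − 121.62) / 121.62 = 10.01 / 121.62 = 8.2306%
CAPM required = R_f + β·MRP = 1.10% + 0.760 × 5.01% = 4.90760%
α = realised − required = 8.2306% − 4.90760% = +3.32%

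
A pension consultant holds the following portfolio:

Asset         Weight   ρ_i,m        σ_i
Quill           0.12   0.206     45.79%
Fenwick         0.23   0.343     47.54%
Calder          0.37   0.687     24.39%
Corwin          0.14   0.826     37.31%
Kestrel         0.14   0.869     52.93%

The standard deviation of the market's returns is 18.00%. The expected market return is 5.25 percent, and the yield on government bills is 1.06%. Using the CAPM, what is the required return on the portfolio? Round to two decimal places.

6.14%

β_Quill = 0.206 × 45.79% / 18.00% = 0.5240
β_Fenwick = 0.343 × 47.54% / 18.00% = 0.9059
β_Calder = 0.687 × 24.39% / 18.00% = 0.9309
β_Corwin = 0.826 × 37.31% / 18.00% = 1.7121
β_Kestrel = 0.869 × 52.93% / 18.00% = 2.5553
β_P = Σ w_i β_i = 0.12×0.5240 + 0.23×0.9059 + 0.37×0.9309 + 0.14×1.7121 + 0.14×2.5553 = 1.2131
MRP = 5.25% − 1.06% = 4.19%
E(R_P) = R_f + β_P × MRP = 1.06% + 1.2131 × 4.19% = 6.14%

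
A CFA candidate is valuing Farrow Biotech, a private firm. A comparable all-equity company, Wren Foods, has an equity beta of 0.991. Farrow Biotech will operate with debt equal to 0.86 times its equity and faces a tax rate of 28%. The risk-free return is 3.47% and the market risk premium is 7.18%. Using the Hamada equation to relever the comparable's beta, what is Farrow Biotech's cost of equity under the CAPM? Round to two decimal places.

14.99%

β_L = β_U × [1 + (1 − t)(D/E)] = 0.991 × [1 + (1 − 0.28) × 0.86]
    = 0.991 × [1 + 0.72 × 0.86] = 0.991 × 1.6192 = 1.6046
E(R) = R_f + β_L × MRP = 3.47% + 1.6046 × 7.18% = 14.99%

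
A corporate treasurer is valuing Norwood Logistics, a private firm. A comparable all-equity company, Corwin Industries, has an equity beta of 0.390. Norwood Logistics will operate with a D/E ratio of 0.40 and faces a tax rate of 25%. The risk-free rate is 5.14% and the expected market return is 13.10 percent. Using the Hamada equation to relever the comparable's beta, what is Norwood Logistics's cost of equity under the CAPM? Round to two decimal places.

β_L = β_U × [1 + (1 − t)(D/E)] = 0.390 × [1 + (1 − 0.25) × 0.40]
    = 0.390 × [1 + 0.75 × 0.40] = 0.390 × 1.3000 = 0.5070
MRP = 13.10% − 5.14% = 7.96%
E(R) = R_f + β_L × MRP = 5.14% + 0.5070 × 7.96% = 9.18%

9.18%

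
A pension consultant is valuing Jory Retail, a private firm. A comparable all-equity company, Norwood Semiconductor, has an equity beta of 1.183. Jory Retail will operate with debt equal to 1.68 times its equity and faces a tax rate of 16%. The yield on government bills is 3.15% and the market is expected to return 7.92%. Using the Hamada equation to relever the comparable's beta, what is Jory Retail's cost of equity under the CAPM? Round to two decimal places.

16.76%

β_L = β_U × [1 + (1 − t)(D/E)] = 1.183 × [1 + (1 − 0.16) × 1.68]
    = 1.183 × [1 + 0.84 × 1.68] = 1.183 × 2.4112 = 2.8524
MRP = 7.92% − 3.15% = 4.77%
E(R) = R_f + β_L × MRP = 3.15% + 2.8524 × 4.77% = 16.76%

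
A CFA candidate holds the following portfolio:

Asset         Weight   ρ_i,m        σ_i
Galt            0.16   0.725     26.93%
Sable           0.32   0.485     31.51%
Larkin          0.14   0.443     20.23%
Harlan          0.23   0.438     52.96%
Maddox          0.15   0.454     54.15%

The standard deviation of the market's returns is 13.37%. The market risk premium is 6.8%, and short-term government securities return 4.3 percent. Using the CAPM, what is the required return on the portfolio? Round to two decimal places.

β_Galt = 0.725 × 26.93% / 13.37% = 1.4603
β_Sable = 0.485 × 31.51% / 13.37% = 1.1430
β_Larkin = 0.443 × 20.23% / 13.37% = 0.6703
β_Harlan = 0.438 × 52.96% / 13.37% = 1.7350
β_Maddox = 0.454 × 54.15% / 13.37% = 1.8388
β_P = Σ w_i β_i = 0.16×1.4603 + 0.32×1.1430 + 0.14×0.6703 + 0.23×1.7350 + 0.15×1.8388 = 1.3681
E(R_P) = R_f + β_P × MRP = 4.3% + 1.3681 × 6.8% = 13.60%

13.60%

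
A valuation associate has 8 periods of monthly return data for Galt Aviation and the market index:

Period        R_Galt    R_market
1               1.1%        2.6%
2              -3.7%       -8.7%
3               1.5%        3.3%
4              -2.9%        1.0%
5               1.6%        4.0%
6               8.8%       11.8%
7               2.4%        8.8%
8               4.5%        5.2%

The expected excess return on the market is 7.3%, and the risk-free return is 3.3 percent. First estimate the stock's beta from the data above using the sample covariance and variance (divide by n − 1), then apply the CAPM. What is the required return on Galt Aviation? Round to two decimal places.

Mean R_i = (1.1 − 3.7 + 1.5 − 2.9 + 1.6 + 8.8 + 2.4 + 4.5) / 8 = 1.6625%
Mean R_m = (2.6 − 8.7 + 3.3 + 1.0 + 4.0 + 11.8 + 8.8 + 5.2) / 8 = 3.5000%
Σ(R_i − R̄_i)(R_m − R̄_m) = 145.3100  ⇒  Cov = 145.3100 / 7 = 20.7586
Σ(R_m − R̄_m)² = 256.0600  ⇒  Var(R_m) = 256.0600 / 7 = 36.5800
β = Cov / Var(R_m) = 20.7586 / 36.5800 = 0.5675
E(R) = R_f + β × MRP = 3.3% + 0.5675 × 7.3% = 7.44%

7.44%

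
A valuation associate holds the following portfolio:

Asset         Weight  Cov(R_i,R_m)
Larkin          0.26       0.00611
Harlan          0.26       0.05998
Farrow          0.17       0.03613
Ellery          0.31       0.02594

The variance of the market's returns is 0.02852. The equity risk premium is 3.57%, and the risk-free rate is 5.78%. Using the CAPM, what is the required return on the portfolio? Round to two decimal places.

9.71%

β_Larkin = 0.00611 / 0.02852 = 0.2142
β_Harlan = 0.05998 / 0.02852 = 2.1031
β_Farrow = 0.03613 / 0.02852 = 1.2668
β_Ellery = 0.02594 / 0.02852 = 0.9095
β_P = Σ w_i β_i = 0.26×0.2142 + 0.26×2.1031 + 0.17×1.2668 + 0.31×0.9095 = 1.0998
E(R_P) = R_f + β_P × MRP = 5.78% + 1.0998 × 3.57% = 9.71%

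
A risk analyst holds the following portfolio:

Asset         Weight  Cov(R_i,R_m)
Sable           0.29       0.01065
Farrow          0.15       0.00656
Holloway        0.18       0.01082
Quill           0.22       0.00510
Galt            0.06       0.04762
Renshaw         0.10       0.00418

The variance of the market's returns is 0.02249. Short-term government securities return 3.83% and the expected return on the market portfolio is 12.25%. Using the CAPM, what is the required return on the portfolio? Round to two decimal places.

7.73%

β_Sable = 0.01065 / 0.02249 = 0.4735
β_Farrow = 0.00656 / 0.02249 = 0.2917
β_Holloway = 0.01082 / 0.02249 = 0.4811
β_Quill = 0.00510 / 0.02249 = 0.2268
β_Galt = 0.04762 / 0.02249 = 2.1174
β_Renshaw = 0.00418 / 0.02249 = 0.1859
β_P = Σ w_i β_i = 0.29×0.4735 + 0.15×0.2917 + 0.18×0.4811 + 0.22×0.2268 + 0.06×2.1174 + 0.10×0.1859 = 0.4632
MRP = 12.25% − 3.83% = 8.42%
E(R_P) = R_f + β_P × MRP = 3.83% + 0.4632 × 8.42% = 7.73%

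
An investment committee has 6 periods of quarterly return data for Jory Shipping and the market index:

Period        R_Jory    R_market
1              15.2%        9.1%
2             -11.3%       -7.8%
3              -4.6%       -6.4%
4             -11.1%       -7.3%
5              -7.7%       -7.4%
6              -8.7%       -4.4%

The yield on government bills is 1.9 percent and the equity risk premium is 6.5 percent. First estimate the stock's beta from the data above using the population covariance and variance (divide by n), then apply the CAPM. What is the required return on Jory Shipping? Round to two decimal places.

11.55%

Mean R_i = (15.2 − 11.3 − 4.6 − 11.1 − 7.7 − 8.7) / 6 = -4.7000%
Mean R_m = (9.1 − 7.8 − 6.4 − 7.3 − 7.4 − 4.4) / 6 = -4.0333%
Σ(R_i − R̄_i)(R_m − R̄_m) = 318.4500  ⇒  Cov = 318.4500 / 6 = 53.0750
Σ(R_m − R̄_m)² = 214.4133  ⇒  Var(R_m) = 214.4133 / 6 = 35.7356
β = Cov / Var(R_m) = 53.0750 / 35.7356 = 1.4852
E(R) = R_f + β × MRP = 1.9% + 1.4852 × 6.5% = 11.55%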